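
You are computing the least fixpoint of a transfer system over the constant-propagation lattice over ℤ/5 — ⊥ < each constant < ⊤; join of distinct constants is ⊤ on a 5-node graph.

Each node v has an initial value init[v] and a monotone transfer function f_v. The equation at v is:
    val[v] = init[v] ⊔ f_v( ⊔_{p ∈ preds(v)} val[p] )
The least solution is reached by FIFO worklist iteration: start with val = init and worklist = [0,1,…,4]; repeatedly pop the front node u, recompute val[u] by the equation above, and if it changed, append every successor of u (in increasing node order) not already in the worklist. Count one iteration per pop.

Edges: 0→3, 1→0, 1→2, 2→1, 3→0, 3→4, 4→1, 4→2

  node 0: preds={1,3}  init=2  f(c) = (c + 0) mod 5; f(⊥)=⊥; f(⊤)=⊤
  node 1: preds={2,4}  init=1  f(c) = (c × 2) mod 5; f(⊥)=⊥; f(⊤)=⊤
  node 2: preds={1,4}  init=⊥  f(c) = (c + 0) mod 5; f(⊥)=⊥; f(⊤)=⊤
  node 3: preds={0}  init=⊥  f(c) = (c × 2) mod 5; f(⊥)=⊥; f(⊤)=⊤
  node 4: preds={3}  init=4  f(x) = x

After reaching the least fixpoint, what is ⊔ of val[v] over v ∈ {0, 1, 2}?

⊤

Worklist (8 pops):
  #1 pop 0: in=1 → ⊤ (was 2); enqueue []
  #2 pop 1: in=4 → ⊤ (was 1); enqueue [0]
  #3 pop 2: in=⊤ → ⊤ (was ⊥); enqueue [1]
  #4 pop 3: in=⊤ → ⊤ (was ⊥); enqueue []
  #5 pop 4: in=⊤ → ⊤ (was 4); enqueue [2]
  #6 pop 0: in=⊤ → ⊤ (no change)
  #7 pop 1: in=⊤ → ⊤ (no change)
  #8 pop 2: in=⊤ → ⊤ (no change)

Fixpoint:
  val[0] = ⊤
  val[1] = ⊤
  val[2] = ⊤
  val[3] = ⊤
  val[4] = ⊤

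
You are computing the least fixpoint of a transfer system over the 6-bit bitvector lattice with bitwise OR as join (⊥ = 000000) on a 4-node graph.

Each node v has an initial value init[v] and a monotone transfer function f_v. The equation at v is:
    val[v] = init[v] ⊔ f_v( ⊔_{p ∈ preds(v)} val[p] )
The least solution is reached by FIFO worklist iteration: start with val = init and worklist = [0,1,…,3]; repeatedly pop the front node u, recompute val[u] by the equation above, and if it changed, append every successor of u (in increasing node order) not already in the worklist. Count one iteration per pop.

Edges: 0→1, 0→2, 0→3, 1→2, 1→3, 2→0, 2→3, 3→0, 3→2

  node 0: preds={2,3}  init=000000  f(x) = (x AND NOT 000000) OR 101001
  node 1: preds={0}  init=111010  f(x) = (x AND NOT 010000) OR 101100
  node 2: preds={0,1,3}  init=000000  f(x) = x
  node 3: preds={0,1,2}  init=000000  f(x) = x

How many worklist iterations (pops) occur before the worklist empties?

Iteration log — 8 steps:
  step 1. node 0  ⊔preds=000000  new=101001  old=000000  +wl: 
  step 2. node 1  ⊔preds=101001  new=111111  old=111010  +wl: 
  step 3. node 2  ⊔preds=111111  new=111111  old=000000  +wl: 0
  step 4. node 3  ⊔preds=111111  new=111111  old=000000  +wl: 2
  step 5. node 0  ⊔preds=111111  new=111111  old=101001  +wl: 1,3
  step 6. node 2  ⊔preds=111111  new=111111  stable
  step 7. node 1  ⊔preds=111111  new=111111  stable
  step 8. node 3  ⊔preds=111111  new=111111  stable

Least fixpoint reached:
  node 0: 111111
  node 1: 111111
  node 2: 111111
  node 3: 111111

8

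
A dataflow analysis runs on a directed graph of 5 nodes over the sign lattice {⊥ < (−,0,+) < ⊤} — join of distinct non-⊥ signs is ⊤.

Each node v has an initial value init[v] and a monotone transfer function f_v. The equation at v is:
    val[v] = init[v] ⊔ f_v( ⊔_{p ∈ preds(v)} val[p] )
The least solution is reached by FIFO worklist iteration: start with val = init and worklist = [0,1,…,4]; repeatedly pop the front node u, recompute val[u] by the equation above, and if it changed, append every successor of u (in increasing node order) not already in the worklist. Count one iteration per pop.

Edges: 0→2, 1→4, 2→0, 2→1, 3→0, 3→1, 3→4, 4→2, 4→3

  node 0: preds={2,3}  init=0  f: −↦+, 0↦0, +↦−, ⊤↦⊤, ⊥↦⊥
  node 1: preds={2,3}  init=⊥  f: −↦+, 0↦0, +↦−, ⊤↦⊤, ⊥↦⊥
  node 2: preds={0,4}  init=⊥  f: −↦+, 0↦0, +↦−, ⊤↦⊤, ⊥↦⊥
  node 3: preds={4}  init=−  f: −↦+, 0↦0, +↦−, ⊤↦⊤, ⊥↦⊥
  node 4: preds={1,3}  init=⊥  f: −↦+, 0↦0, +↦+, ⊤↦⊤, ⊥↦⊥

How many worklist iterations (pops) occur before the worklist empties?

Trace (12 dequeues):
  [1] u=0 | in − | out ⊤ | prev 0 | push {}
  [2] u=1 | in − | out + | prev ⊥ | push {}
  [3] u=2 | in ⊤ | out ⊤ | prev ⊥ | push {0,1}
  [4] u=3 | in ⊥ | out − | ==
  [5] u=4 | in ⊤ | out ⊤ | prev ⊥ | push {2,3}
  [6] u=0 | in ⊤ | out ⊤ | ==
  [7] u=1 | in ⊤ | out ⊤ | prev + | push {4}
  [8] u=2 | in ⊤ | out ⊤ | ==
  [9] u=3 | in ⊤ | out ⊤ | prev − | push {0,1}
  [10] u=4 | in ⊤ | out ⊤ | ==
  [11] u=0 | in ⊤ | out ⊤ | ==
  [12] u=1 | in ⊤ | out ⊤ | ==

Converged values:
  [0] ⊤
  [1] ⊤
  [2] ⊤
  [3] ⊤
  [4] ⊤

12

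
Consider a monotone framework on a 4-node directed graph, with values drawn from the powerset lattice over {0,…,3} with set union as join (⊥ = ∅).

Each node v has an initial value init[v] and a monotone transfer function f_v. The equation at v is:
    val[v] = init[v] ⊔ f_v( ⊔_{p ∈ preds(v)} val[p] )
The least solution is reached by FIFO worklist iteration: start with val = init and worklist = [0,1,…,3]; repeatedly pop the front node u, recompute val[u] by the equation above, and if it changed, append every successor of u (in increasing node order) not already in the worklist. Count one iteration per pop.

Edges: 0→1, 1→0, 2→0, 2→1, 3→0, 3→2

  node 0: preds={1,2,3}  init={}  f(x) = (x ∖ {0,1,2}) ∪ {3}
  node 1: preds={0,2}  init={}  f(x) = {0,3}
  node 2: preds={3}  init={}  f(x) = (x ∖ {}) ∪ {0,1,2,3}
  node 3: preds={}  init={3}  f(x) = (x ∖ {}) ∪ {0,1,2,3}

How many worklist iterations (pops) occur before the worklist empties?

Worklist (7 pops):
  #1 pop 0: in={3} → {3} (was {}); enqueue []
  #2 pop 1: in={3} → {0,3} (was {}); enqueue [0]
  #3 pop 2: in={3} → {0,1,2,3} (was {}); enqueue [1]
  #4 pop 3: in={} → {0,1,2,3} (was {3}); enqueue [2]
  #5 pop 0: in={0,1,2,3} → {3} (no change)
  #6 pop 1: in={0,1,2,3} → {0,3} (no change)
  #7 pop 2: in={0,1,2,3} → {0,1,2,3} (no change)

Fixpoint:
  val[0] = {3}
  val[1] = {0,3}
  val[2] = {0,1,2,3}
  val[3] = {0,1,2,3}

7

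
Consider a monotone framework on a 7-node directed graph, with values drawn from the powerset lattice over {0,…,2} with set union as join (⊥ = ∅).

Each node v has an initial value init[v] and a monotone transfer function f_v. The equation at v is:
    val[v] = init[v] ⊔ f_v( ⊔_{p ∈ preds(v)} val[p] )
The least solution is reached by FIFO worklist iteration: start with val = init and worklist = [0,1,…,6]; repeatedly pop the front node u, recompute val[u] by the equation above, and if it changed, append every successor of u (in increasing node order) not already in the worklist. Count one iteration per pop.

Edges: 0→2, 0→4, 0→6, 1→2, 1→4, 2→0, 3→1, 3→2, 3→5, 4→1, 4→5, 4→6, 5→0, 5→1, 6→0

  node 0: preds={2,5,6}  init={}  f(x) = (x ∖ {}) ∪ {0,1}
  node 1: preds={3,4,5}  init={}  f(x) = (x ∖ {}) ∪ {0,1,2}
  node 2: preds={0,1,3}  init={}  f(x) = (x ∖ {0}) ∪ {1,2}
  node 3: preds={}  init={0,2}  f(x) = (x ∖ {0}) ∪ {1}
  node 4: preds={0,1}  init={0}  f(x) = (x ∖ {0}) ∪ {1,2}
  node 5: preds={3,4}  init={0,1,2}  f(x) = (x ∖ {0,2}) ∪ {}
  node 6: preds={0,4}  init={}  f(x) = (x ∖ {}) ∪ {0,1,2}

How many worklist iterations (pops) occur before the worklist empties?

10

Worklist (10 pops):
  #1 pop 0: in={0,1,2} → {0,1,2} (was {}); enqueue []
  #2 pop 1: in={0,1,2} → {0,1,2} (was {}); enqueue []
  #3 pop 2: in={0,1,2} → {1,2} (was {}); enqueue [0]
  #4 pop 3: in={} → {0,1,2} (was {0,2}); enqueue [1,2]
  #5 pop 4: in={0,1,2} → {0,1,2} (was {0}); enqueue []
  #6 pop 5: in={0,1,2} → {0,1,2} (no change)
  #7 pop 6: in={0,1,2} → {0,1,2} (was {}); enqueue []
  #8 pop 0: in={0,1,2} → {0,1,2} (no change)
  #9 pop 1: in={0,1,2} → {0,1,2} (no change)
  #10 pop 2: in={0,1,2} → {1,2} (no change)

Fixpoint:
  val[0] = {0,1,2}
  val[1] = {0,1,2}
  val[2] = {1,2}
  val[3] = {0,1,2}
  val[4] = {0,1,2}
  val[5] = {0,1,2}
  val[6] = {0,1,2}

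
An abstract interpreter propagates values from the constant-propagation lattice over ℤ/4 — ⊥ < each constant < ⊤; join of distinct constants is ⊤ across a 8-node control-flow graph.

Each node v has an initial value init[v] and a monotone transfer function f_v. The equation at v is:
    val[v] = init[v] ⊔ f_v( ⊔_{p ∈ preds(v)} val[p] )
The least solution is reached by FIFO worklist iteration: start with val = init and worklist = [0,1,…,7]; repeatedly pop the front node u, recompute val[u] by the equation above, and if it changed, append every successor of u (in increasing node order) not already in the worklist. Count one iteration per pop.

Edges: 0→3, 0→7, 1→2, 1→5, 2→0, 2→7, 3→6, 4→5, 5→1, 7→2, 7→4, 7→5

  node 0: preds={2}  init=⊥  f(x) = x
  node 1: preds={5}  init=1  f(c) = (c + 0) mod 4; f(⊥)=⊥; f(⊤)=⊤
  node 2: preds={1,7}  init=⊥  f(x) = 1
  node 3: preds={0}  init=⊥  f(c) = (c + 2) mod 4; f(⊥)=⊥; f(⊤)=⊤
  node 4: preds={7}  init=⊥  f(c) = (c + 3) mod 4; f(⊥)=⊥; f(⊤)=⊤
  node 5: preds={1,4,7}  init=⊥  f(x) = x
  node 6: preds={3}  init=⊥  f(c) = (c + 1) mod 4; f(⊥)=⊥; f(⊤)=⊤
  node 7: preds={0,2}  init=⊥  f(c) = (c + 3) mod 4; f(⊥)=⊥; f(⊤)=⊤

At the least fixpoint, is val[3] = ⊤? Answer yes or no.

no

Iteration log — 19 steps:
  step 1. node 0  ⊔preds=⊥  new=⊥  stable
  step 2. node 1  ⊔preds=⊥  new=1  stable
  step 3. node 2  ⊔preds=1  new=1  old=⊥  +wl: 0
  step 4. node 3  ⊔preds=⊥  new=⊥  stable
  step 5. node 4  ⊔preds=⊥  new=⊥  stable
  step 6. node 5  ⊔preds=1  new=1  old=⊥  +wl: 1
  step 7. node 6  ⊔preds=⊥  new=⊥  stable
  step 8. node 7  ⊔preds=1  new=0  old=⊥  +wl: 2,4,5
  step 9. node 0  ⊔preds=1  new=1  old=⊥  +wl: 3,7
  step 10. node 1  ⊔preds=1  new=1  stable
  step 11. node 2  ⊔preds=⊤  new=1  stable
  step 12. node 4  ⊔preds=0  new=3  old=⊥  +wl: 
  step 13. node 5  ⊔preds=⊤  new=⊤  old=1  +wl: 1
  step 14. node 3  ⊔preds=1  new=3  old=⊥  +wl: 6
  step 15. node 7  ⊔preds=1  new=0  stable
  step 16. node 1  ⊔preds=⊤  new=⊤  old=1  +wl: 2,5
  step 17. node 6  ⊔preds=3  new=0  old=⊥  +wl: 
  step 18. node 2  ⊔preds=⊤  new=1  stable
  step 19. node 5  ⊔preds=⊤  new=⊤  stable

Least fixpoint reached:
  node 0: 1
  node 1: ⊤
  node 2: 1
  node 3: 3
  node 4: 3
  node 5: ⊤
  node 6: 0
  node 7: 0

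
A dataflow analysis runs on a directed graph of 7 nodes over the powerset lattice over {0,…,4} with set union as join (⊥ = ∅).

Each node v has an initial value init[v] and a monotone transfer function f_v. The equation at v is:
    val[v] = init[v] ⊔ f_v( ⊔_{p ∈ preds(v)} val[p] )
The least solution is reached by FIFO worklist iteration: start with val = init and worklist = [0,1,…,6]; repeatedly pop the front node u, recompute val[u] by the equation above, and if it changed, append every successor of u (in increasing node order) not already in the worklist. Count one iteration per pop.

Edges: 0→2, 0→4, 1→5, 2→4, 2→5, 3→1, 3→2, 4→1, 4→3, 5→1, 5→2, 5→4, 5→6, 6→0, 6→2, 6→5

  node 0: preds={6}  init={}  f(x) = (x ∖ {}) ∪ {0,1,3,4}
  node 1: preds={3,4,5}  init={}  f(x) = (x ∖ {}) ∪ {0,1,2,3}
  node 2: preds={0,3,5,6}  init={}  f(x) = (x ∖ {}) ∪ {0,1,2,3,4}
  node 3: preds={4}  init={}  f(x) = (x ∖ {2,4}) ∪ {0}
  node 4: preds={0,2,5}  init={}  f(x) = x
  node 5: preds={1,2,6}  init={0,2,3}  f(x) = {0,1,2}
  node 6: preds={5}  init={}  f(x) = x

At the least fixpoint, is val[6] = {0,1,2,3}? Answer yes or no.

Worklist (16 pops):
  #1 pop 0: in={} → {0,1,3,4} (was {}); enqueue []
  #2 pop 1: in={0,2,3} → {0,1,2,3} (was {}); enqueue []
  #3 pop 2: in={0,1,2,3,4} → {0,1,2,3,4} (was {}); enqueue []
  #4 pop 3: in={} → {0} (was {}); enqueue [1,2]
  #5 pop 4: in={0,1,2,3,4} → {0,1,2,3,4} (was {}); enqueue [3]
  #6 pop 5: in={0,1,2,3,4} → {0,1,2,3} (was {0,2,3}); enqueue [4]
  #7 pop 6: in={0,1,2,3} → {0,1,2,3} (was {}); enqueue [0,5]
  #8 pop 1: in={0,1,2,3,4} → {0,1,2,3,4} (was {0,1,2,3}); enqueue []
  #9 pop 2: in={0,1,2,3,4} → {0,1,2,3,4} (no change)
  #10 pop 3: in={0,1,2,3,4} → {0,1,3} (was {0}); enqueue [1,2]
  #11 pop 4: in={0,1,2,3,4} → {0,1,2,3,4} (no change)
  #12 pop 0: in={0,1,2,3} → {0,1,2,3,4} (was {0,1,3,4}); enqueue [4]
  #13 pop 5: in={0,1,2,3,4} → {0,1,2,3} (no change)
  #14 pop 1: in={0,1,2,3,4} → {0,1,2,3,4} (no change)
  #15 pop 2: in={0,1,2,3,4} → {0,1,2,3,4} (no change)
  #16 pop 4: in={0,1,2,3,4} → {0,1,2,3,4} (no change)

Fixpoint:
  val[0] = {0,1,2,3,4}
  val[1] = {0,1,2,3,4}
  val[2] = {0,1,2,3,4}
  val[3] = {0,1,3}
  val[4] = {0,1,2,3,4}
  val[5] = {0,1,2,3}
  val[6] = {0,1,2,3}

yes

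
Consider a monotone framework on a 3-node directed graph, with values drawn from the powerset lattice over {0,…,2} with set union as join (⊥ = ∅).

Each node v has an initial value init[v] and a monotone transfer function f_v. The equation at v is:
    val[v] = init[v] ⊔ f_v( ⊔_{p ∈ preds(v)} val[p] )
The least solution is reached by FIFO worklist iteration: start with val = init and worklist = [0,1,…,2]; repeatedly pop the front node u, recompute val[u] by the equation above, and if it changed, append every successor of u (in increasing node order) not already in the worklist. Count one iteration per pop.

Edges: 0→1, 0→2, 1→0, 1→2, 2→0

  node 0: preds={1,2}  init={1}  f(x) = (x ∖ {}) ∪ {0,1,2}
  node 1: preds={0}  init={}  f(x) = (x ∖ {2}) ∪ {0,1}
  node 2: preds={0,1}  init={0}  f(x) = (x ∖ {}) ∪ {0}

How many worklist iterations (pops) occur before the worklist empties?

4

Trace (4 dequeues):
  [1] u=0 | in {0} | out {0,1,2} | prev {1} | push {}
  [2] u=1 | in {0,1,2} | out {0,1} | prev {} | push {0}
  [3] u=2 | in {0,1,2} | out {0,1,2} | prev {0} | push {}
  [4] u=0 | in {0,1,2} | out {0,1,2} | ==

Converged values:
  [0] {0,1,2}
  [1] {0,1}
  [2] {0,1,2}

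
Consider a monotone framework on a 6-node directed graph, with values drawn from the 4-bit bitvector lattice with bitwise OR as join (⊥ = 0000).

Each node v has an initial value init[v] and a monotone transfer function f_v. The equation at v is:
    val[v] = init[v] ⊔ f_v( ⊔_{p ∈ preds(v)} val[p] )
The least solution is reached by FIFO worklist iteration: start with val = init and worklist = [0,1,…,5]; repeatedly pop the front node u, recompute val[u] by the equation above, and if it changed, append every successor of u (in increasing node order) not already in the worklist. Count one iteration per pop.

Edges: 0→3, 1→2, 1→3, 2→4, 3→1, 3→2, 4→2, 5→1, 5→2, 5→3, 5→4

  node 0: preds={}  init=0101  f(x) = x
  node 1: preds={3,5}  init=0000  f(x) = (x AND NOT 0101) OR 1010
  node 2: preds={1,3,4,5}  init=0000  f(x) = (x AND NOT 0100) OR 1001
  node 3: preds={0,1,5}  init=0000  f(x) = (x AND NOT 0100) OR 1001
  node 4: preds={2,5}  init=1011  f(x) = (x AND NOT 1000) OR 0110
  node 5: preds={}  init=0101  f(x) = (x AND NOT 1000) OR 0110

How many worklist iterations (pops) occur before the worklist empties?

10

Worklist (10 pops):
  #1 pop 0: in=0000 → 0101 (no change)
  #2 pop 1: in=0101 → 1010 (was 0000); enqueue []
  #3 pop 2: in=1111 → 1011 (was 0000); enqueue []
  #4 pop 3: in=1111 → 1011 (was 0000); enqueue [1,2]
  #5 pop 4: in=1111 → 1111 (was 1011); enqueue []
  #6 pop 5: in=0000 → 0111 (was 0101); enqueue [3,4]
  #7 pop 1: in=1111 → 1010 (no change)
  #8 pop 2: in=1111 → 1011 (no change)
  #9 pop 3: in=1111 → 1011 (no change)
  #10 pop 4: in=1111 → 1111 (no change)

Fixpoint:
  val[0] = 0101
  val[1] = 1010
  val[2] = 1011
  val[3] = 1011
  val[4] = 1111
  val[5] = 0111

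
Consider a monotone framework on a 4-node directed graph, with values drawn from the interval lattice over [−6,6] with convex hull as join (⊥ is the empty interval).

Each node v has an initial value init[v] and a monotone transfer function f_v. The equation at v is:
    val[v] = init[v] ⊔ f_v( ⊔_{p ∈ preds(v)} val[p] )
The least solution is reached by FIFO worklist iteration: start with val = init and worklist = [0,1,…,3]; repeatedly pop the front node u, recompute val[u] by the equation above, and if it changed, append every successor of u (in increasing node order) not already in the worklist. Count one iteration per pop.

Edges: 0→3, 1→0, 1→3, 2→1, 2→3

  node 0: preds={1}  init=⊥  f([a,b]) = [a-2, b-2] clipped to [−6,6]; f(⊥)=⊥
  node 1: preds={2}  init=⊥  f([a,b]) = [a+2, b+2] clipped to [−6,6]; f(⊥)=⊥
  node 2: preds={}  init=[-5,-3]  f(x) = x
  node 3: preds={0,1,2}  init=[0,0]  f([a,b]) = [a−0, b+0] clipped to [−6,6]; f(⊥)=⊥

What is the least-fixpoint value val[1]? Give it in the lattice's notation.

Worklist (6 pops):
  #1 pop 0: in=⊥ → ⊥ (no change)
  #2 pop 1: in=[-5,-3] → [-3,-1] (was ⊥); enqueue [0]
  #3 pop 2: in=⊥ → [-5,-3] (no change)
  #4 pop 3: in=[-5,-1] → [-5,0] (was [0,0]); enqueue []
  #5 pop 0: in=[-3,-1] → [-5,-3] (was ⊥); enqueue [3]
  #6 pop 3: in=[-5,-1] → [-5,0] (no change)

Fixpoint:
  val[0] = [-5,-3]
  val[1] = [-3,-1]
  val[2] = [-5,-3]
  val[3] = [-5,0]

[-3,-1]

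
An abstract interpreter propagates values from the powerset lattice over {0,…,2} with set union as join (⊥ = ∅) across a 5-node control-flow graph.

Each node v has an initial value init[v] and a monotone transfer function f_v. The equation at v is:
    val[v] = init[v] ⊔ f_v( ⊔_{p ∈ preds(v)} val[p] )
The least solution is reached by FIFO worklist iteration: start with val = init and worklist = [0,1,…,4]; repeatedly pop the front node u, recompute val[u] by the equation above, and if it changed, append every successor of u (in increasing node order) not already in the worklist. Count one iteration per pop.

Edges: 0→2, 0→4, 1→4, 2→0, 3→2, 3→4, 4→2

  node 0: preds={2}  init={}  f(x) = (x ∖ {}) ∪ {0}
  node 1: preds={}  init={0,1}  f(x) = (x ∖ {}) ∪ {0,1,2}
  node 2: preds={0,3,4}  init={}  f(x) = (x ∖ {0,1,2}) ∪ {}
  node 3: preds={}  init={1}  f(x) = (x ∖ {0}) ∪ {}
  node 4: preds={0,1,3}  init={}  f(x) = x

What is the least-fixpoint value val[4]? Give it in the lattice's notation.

Trace (6 dequeues):
  [1] u=0 | in {} | out {0} | prev {} | push {}
  [2] u=1 | in {} | out {0,1,2} | prev {0,1} | push {}
  [3] u=2 | in {0,1} | out {} | ==
  [4] u=3 | in {} | out {1} | ==
  [5] u=4 | in {0,1,2} | out {0,1,2} | prev {} | push {2}
  [6] u=2 | in {0,1,2} | out {} | ==

Converged values:
  [0] {0}
  [1] {0,1,2}
  [2] {}
  [3] {1}
  [4] {0,1,2}

{0,1,2}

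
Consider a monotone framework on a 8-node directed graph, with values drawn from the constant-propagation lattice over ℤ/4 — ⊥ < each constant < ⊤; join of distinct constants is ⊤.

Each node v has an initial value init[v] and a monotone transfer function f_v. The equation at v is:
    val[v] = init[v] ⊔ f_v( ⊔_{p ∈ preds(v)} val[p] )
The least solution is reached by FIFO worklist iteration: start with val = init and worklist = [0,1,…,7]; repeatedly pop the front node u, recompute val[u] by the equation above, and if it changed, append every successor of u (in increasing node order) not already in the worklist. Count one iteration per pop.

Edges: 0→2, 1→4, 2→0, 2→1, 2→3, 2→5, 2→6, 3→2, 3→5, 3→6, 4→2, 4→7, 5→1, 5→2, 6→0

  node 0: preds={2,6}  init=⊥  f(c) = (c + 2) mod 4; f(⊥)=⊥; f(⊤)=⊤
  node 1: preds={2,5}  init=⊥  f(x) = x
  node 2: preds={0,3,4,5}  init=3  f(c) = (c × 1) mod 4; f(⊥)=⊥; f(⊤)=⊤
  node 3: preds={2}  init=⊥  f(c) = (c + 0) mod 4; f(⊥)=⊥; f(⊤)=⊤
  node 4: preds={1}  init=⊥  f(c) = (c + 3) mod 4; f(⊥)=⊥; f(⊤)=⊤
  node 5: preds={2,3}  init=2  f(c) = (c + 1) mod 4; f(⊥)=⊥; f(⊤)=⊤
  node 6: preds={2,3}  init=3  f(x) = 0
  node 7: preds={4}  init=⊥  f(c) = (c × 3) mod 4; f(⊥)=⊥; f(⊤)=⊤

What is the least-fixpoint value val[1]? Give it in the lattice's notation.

Worklist (11 pops):
  #1 pop 0: in=3 → 1 (was ⊥); enqueue []
  #2 pop 1: in=⊤ → ⊤ (was ⊥); enqueue []
  #3 pop 2: in=⊤ → ⊤ (was 3); enqueue [0,1]
  #4 pop 3: in=⊤ → ⊤ (was ⊥); enqueue [2]
  #5 pop 4: in=⊤ → ⊤ (was ⊥); enqueue []
  #6 pop 5: in=⊤ → ⊤ (was 2); enqueue []
  #7 pop 6: in=⊤ → ⊤ (was 3); enqueue []
  #8 pop 7: in=⊤ → ⊤ (was ⊥); enqueue []
  #9 pop 0: in=⊤ → ⊤ (was 1); enqueue []
  #10 pop 1: in=⊤ → ⊤ (no change)
  #11 pop 2: in=⊤ → ⊤ (no change)

Fixpoint:
  val[0] = ⊤
  val[1] = ⊤
  val[2] = ⊤
  val[3] = ⊤
  val[4] = ⊤
  val[5] = ⊤
  val[6] = ⊤
  val[7] = ⊤

⊤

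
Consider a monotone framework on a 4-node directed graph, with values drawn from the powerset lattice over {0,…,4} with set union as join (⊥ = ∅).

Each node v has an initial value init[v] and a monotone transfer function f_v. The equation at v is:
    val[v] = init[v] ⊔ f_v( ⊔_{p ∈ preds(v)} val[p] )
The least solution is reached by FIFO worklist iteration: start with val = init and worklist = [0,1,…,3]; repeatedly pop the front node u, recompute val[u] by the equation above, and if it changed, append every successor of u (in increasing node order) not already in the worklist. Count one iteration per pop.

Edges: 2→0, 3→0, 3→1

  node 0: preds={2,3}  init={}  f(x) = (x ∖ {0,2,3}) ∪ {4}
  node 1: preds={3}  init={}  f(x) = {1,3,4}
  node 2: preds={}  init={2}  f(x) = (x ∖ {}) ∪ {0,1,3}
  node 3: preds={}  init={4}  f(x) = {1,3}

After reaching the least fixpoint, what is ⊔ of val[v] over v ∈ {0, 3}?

Worklist (6 pops):
  #1 pop 0: in={2,4} → {4} (was {}); enqueue []
  #2 pop 1: in={4} → {1,3,4} (was {}); enqueue []
  #3 pop 2: in={} → {0,1,2,3} (was {2}); enqueue [0]
  #4 pop 3: in={} → {1,3,4} (was {4}); enqueue [1]
  #5 pop 0: in={0,1,2,3,4} → {1,4} (was {4}); enqueue []
  #6 pop 1: in={1,3,4} → {1,3,4} (no change)

Fixpoint:
  val[0] = {1,4}
  val[1] = {1,3,4}
  val[2] = {0,1,2,3}
  val[3] = {1,3,4}

{1,3,4}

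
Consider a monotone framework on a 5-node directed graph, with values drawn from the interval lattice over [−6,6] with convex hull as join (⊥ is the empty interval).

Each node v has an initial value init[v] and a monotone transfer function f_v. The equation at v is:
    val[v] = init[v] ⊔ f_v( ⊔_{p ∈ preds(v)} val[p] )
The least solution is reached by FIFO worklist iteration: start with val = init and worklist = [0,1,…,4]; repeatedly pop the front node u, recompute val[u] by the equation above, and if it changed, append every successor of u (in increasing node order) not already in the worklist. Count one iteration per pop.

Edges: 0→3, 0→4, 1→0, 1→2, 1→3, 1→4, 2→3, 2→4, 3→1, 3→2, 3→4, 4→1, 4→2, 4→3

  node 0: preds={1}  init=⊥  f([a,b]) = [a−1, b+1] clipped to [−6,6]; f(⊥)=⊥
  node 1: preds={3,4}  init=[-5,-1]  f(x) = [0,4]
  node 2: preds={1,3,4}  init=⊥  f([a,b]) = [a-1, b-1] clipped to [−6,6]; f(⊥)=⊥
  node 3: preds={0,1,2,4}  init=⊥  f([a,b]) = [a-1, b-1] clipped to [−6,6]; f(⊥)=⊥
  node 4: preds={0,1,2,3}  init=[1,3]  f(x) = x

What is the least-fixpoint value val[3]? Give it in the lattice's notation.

Worklist (14 pops):
  #1 pop 0: in=[-5,-1] → [-6,0] (was ⊥); enqueue []
  #2 pop 1: in=[1,3] → [-5,4] (was [-5,-1]); enqueue [0]
  #3 pop 2: in=[-5,4] → [-6,3] (was ⊥); enqueue []
  #4 pop 3: in=[-6,4] → [-6,3] (was ⊥); enqueue [1,2]
  #5 pop 4: in=[-6,4] → [-6,4] (was [1,3]); enqueue [3]
  #6 pop 0: in=[-5,4] → [-6,5] (was [-6,0]); enqueue [4]
  #7 pop 1: in=[-6,4] → [-5,4] (no change)
  #8 pop 2: in=[-6,4] → [-6,3] (no change)
  #9 pop 3: in=[-6,5] → [-6,4] (was [-6,3]); enqueue [1,2]
  #10 pop 4: in=[-6,5] → [-6,5] (was [-6,4]); enqueue [3]
  #11 pop 1: in=[-6,5] → [-5,4] (no change)
  #12 pop 2: in=[-6,5] → [-6,4] (was [-6,3]); enqueue [4]
  #13 pop 3: in=[-6,5] → [-6,4] (no change)
  #14 pop 4: in=[-6,5] → [-6,5] (no change)

Fixpoint:
  val[0] = [-6,5]
  val[1] = [-5,4]
  val[2] = [-6,4]
  val[3] = [-6,4]
  val[4] = [-6,5]

[-6,4]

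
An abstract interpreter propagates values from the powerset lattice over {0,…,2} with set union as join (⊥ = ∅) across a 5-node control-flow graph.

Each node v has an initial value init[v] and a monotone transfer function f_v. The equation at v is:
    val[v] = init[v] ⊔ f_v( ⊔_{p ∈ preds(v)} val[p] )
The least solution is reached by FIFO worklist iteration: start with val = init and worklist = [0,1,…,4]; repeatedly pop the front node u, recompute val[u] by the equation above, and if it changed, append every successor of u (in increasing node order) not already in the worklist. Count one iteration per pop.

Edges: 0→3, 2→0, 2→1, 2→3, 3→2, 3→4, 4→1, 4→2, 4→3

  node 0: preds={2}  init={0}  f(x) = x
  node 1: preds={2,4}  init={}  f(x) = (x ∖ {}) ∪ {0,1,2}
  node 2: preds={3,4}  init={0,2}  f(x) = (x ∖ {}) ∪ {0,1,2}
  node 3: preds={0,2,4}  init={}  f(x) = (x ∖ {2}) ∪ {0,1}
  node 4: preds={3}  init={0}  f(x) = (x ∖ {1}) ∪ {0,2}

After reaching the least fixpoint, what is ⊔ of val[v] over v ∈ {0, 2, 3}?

{0,1,2}

Iteration log — 9 steps:
  step 1. node 0  ⊔preds={0,2}  new={0,2}  old={0}  +wl: 
  step 2. node 1  ⊔preds={0,2}  new={0,1,2}  old={}  +wl: 
  step 3. node 2  ⊔preds={0}  new={0,1,2}  old={0,2}  +wl: 0,1
  step 4. node 3  ⊔preds={0,1,2}  new={0,1}  old={}  +wl: 2
  step 5. node 4  ⊔preds={0,1}  new={0,2}  old={0}  +wl: 3
  step 6. node 0  ⊔preds={0,1,2}  new={0,1,2}  old={0,2}  +wl: 
  step 7. node 1  ⊔preds={0,1,2}  new={0,1,2}  stable
  step 8. node 2  ⊔preds={0,1,2}  new={0,1,2}  stable
  step 9. node 3  ⊔preds={0,1,2}  new={0,1}  stable

Least fixpoint reached:
  node 0: {0,1,2}
  node 1: {0,1,2}
  node 2: {0,1,2}
  node 3: {0,1}
  node 4: {0,2}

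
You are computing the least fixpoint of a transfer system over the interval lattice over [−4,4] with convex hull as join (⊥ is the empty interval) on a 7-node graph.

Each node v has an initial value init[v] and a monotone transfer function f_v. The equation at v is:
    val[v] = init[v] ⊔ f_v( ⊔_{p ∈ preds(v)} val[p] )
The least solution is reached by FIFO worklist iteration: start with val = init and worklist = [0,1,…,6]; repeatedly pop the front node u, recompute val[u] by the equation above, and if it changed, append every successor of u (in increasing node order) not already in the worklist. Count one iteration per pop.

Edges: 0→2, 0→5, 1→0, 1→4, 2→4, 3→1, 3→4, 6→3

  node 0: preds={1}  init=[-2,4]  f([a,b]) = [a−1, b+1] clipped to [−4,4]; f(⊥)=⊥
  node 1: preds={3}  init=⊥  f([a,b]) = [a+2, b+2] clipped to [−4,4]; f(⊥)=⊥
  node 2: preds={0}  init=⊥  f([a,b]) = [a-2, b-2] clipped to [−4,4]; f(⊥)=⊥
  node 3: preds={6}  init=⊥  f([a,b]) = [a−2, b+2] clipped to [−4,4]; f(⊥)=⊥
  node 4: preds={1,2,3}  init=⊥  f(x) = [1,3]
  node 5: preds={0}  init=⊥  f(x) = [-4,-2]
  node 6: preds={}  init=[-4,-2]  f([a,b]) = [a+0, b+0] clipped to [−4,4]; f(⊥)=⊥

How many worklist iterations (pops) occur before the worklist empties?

12

Iteration log — 12 steps:
  step 1. node 0  ⊔preds=⊥  new=[-2,4]  stable
  step 2. node 1  ⊔preds=⊥  new=⊥  stable
  step 3. node 2  ⊔preds=[-2,4]  new=[-4,2]  old=⊥  +wl: 
  step 4. node 3  ⊔preds=[-4,-2]  new=[-4,0]  old=⊥  +wl: 1
  step 5. node 4  ⊔preds=[-4,2]  new=[1,3]  old=⊥  +wl: 
  step 6. node 5  ⊔preds=[-2,4]  new=[-4,-2]  old=⊥  +wl: 
  step 7. node 6  ⊔preds=⊥  new=[-4,-2]  stable
  step 8. node 1  ⊔preds=[-4,0]  new=[-2,2]  old=⊥  +wl: 0,4
  step 9. node 0  ⊔preds=[-2,2]  new=[-3,4]  old=[-2,4]  +wl: 2,5
  step 10. node 4  ⊔preds=[-4,2]  new=[1,3]  stable
  step 11. node 2  ⊔preds=[-3,4]  new=[-4,2]  stable
  step 12. node 5  ⊔preds=[-3,4]  new=[-4,-2]  stable

Least fixpoint reached:
  node 0: [-3,4]
  node 1: [-2,2]
  node 2: [-4,2]
  node 3: [-4,0]
  node 4: [1,3]
  node 5: [-4,-2]
  node 6: [-4,-2]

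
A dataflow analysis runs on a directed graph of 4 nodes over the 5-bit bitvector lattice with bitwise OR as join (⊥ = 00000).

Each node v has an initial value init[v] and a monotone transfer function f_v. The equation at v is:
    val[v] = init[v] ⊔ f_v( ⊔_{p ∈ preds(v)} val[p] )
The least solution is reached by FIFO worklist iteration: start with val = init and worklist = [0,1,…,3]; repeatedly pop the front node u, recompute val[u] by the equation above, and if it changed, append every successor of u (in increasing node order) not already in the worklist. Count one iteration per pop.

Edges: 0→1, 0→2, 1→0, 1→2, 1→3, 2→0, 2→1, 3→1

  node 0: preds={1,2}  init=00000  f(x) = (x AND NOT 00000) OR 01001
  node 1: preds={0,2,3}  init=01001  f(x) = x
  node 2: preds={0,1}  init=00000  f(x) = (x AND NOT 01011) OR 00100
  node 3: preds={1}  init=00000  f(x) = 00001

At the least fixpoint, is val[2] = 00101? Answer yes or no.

Trace (9 dequeues):
  [1] u=0 | in 01001 | out 01001 | prev 00000 | push {}
  [2] u=1 | in 01001 | out 01001 | ==
  [3] u=2 | in 01001 | out 00100 | prev 00000 | push {0,1}
  [4] u=3 | in 01001 | out 00001 | prev 00000 | push {}
  [5] u=0 | in 01101 | out 01101 | prev 01001 | push {2}
  [6] u=1 | in 01101 | out 01101 | prev 01001 | push {0,3}
  [7] u=2 | in 01101 | out 00100 | ==
  [8] u=0 | in 01101 | out 01101 | ==
  [9] u=3 | in 01101 | out 00001 | ==

Converged values:
  [0] 01101
  [1] 01101
  [2] 00100
  [3] 00001

no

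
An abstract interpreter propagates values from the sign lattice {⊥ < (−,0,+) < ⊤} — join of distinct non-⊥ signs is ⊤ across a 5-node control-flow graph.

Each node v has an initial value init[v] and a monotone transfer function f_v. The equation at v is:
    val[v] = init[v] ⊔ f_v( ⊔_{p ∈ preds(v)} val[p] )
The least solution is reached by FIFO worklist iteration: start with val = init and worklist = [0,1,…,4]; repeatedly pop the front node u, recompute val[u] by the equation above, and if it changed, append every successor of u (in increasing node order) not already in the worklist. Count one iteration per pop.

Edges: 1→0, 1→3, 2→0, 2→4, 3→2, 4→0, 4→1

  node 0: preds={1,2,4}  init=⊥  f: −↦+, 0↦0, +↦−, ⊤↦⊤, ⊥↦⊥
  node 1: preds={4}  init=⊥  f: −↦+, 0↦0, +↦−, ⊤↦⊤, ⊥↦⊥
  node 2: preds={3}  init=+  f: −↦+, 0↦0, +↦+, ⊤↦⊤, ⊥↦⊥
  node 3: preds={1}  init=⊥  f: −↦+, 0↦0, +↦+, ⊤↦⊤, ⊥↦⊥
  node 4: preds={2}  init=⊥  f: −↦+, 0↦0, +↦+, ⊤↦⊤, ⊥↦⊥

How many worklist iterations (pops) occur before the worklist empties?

Iteration log — 10 steps:
  step 1. node 0  ⊔preds=+  new=−  old=⊥  +wl: 
  step 2. node 1  ⊔preds=⊥  new=⊥  stable
  step 3. node 2  ⊔preds=⊥  new=+  stable
  step 4. node 3  ⊔preds=⊥  new=⊥  stable
  step 5. node 4  ⊔preds=+  new=+  old=⊥  +wl: 0,1
  step 6. node 0  ⊔preds=+  new=−  stable
  step 7. node 1  ⊔preds=+  new=−  old=⊥  +wl: 0,3
  step 8. node 0  ⊔preds=⊤  new=⊤  old=−  +wl: 
  step 9. node 3  ⊔preds=−  new=+  old=⊥  +wl: 2
  step 10. node 2  ⊔preds=+  new=+  stable

Least fixpoint reached:
  node 0: ⊤
  node 1: −
  node 2: +
  node 3: +
  node 4: +

10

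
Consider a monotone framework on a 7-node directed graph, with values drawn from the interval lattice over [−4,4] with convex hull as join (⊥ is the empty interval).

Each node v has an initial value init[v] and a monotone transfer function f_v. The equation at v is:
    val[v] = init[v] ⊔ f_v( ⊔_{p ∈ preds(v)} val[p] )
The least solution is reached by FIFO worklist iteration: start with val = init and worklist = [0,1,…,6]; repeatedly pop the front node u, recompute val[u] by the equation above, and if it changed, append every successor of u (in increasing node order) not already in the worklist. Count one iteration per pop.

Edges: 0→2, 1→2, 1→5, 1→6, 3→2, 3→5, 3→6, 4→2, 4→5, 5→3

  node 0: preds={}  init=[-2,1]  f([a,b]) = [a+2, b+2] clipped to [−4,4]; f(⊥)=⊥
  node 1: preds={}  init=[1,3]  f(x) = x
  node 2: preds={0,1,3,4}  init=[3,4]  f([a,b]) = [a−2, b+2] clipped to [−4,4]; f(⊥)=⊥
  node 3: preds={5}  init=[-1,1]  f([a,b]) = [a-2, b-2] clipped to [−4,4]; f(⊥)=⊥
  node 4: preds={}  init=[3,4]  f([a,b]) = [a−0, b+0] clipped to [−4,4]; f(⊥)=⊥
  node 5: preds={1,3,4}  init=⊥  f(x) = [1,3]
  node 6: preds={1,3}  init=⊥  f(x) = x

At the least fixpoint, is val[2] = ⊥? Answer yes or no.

no

Trace (8 dequeues):
  [1] u=0 | in ⊥ | out [-2,1] | ==
  [2] u=1 | in ⊥ | out [1,3] | ==
  [3] u=2 | in [-2,4] | out [-4,4] | prev [3,4] | push {}
  [4] u=3 | in ⊥ | out [-1,1] | ==
  [5] u=4 | in ⊥ | out [3,4] | ==
  [6] u=5 | in [-1,4] | out [1,3] | prev ⊥ | push {3}
  [7] u=6 | in [-1,3] | out [-1,3] | prev ⊥ | push {}
  [8] u=3 | in [1,3] | out [-1,1] | ==

Converged values:
  [0] [-2,1]
  [1] [1,3]
  [2] [-4,4]
  [3] [-1,1]
  [4] [3,4]
  [5] [1,3]
  [6] [-1,3]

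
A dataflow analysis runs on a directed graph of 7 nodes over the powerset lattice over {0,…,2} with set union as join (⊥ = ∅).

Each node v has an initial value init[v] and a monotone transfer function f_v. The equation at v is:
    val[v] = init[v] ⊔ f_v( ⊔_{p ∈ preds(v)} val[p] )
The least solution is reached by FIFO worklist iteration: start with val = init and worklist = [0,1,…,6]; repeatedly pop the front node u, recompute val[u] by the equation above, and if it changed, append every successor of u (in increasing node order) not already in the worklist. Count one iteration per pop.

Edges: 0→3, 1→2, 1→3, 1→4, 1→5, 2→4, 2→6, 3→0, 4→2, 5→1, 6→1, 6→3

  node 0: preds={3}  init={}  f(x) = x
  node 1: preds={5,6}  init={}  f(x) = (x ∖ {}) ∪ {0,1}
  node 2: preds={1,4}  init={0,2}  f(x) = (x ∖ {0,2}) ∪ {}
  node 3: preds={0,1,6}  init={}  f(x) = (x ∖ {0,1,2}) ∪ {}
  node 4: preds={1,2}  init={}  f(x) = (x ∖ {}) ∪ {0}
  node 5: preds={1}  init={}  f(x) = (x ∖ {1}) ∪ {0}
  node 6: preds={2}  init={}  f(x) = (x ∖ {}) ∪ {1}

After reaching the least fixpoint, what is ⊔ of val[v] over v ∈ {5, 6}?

Worklist (14 pops):
  #1 pop 0: in={} → {} (no change)
  #2 pop 1: in={} → {0,1} (was {}); enqueue []
  #3 pop 2: in={0,1} → {0,1,2} (was {0,2}); enqueue []
  #4 pop 3: in={0,1} → {} (no change)
  #5 pop 4: in={0,1,2} → {0,1,2} (was {}); enqueue [2]
  #6 pop 5: in={0,1} → {0} (was {}); enqueue [1]
  #7 pop 6: in={0,1,2} → {0,1,2} (was {}); enqueue [3]
  #8 pop 2: in={0,1,2} → {0,1,2} (no change)
  #9 pop 1: in={0,1,2} → {0,1,2} (was {0,1}); enqueue [2,4,5]
  #10 pop 3: in={0,1,2} → {} (no change)
  #11 pop 2: in={0,1,2} → {0,1,2} (no change)
  #12 pop 4: in={0,1,2} → {0,1,2} (no change)
  #13 pop 5: in={0,1,2} → {0,2} (was {0}); enqueue [1]
  #14 pop 1: in={0,1,2} → {0,1,2} (no change)

Fixpoint:
  val[0] = {}
  val[1] = {0,1,2}
  val[2] = {0,1,2}
  val[3] = {}
  val[4] = {0,1,2}
  val[5] = {0,2}
  val[6] = {0,1,2}

{0,1,2}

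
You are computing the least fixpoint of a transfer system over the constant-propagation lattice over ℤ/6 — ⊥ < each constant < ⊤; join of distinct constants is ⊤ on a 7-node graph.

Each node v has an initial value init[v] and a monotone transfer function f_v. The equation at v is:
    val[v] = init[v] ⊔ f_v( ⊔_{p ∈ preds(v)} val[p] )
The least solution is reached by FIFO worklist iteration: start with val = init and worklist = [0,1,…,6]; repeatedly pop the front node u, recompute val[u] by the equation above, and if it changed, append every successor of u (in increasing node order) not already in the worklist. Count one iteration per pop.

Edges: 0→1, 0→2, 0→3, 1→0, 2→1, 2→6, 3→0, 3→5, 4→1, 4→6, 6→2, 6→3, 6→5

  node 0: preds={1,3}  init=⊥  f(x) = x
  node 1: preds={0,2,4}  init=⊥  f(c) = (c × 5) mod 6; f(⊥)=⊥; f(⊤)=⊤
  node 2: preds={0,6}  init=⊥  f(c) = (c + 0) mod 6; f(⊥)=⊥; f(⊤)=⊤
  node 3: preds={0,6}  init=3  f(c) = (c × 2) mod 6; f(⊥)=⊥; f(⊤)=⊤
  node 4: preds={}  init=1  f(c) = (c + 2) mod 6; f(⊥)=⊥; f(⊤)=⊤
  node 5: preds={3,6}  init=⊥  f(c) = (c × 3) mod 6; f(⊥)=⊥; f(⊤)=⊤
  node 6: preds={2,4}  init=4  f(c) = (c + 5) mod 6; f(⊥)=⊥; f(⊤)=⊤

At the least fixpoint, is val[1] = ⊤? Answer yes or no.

Iteration log — 12 steps:
  step 1. node 0  ⊔preds=3  new=3  old=⊥  +wl: 
  step 2. node 1  ⊔preds=⊤  new=⊤  old=⊥  +wl: 0
  step 3. node 2  ⊔preds=⊤  new=⊤  old=⊥  +wl: 1
  step 4. node 3  ⊔preds=⊤  new=⊤  old=3  +wl: 
  step 5. node 4  ⊔preds=⊥  new=1  stable
  step 6. node 5  ⊔preds=⊤  new=⊤  old=⊥  +wl: 
  step 7. node 6  ⊔preds=⊤  new=⊤  old=4  +wl: 2,3,5
  step 8. node 0  ⊔preds=⊤  new=⊤  old=3  +wl: 
  step 9. node 1  ⊔preds=⊤  new=⊤  stable
  step 10. node 2  ⊔preds=⊤  new=⊤  stable
  step 11. node 3  ⊔preds=⊤  new=⊤  stable
  step 12. node 5  ⊔preds=⊤  new=⊤  stable

Least fixpoint reached:
  node 0: ⊤
  node 1: ⊤
  node 2: ⊤
  node 3: ⊤
  node 4: 1
  node 5: ⊤
  node 6: ⊤

yes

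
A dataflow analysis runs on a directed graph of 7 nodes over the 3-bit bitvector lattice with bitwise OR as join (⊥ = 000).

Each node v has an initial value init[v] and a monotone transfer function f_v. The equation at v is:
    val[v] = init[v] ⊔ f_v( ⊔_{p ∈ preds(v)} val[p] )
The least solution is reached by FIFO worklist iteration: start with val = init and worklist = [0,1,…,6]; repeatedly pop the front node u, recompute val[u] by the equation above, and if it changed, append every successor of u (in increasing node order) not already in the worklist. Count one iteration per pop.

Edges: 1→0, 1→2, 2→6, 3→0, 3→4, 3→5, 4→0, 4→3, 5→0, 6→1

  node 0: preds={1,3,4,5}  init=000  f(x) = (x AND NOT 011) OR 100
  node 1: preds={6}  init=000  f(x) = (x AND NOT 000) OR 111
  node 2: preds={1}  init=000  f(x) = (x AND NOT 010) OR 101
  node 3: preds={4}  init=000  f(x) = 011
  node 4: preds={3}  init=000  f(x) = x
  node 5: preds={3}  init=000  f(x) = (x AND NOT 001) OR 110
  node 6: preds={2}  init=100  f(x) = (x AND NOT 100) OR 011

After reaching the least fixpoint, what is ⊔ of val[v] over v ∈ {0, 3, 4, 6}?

Worklist (10 pops):
  #1 pop 0: in=000 → 100 (was 000); enqueue []
  #2 pop 1: in=100 → 111 (was 000); enqueue [0]
  #3 pop 2: in=111 → 101 (was 000); enqueue []
  #4 pop 3: in=000 → 011 (was 000); enqueue []
  #5 pop 4: in=011 → 011 (was 000); enqueue [3]
  #6 pop 5: in=011 → 110 (was 000); enqueue []
  #7 pop 6: in=101 → 111 (was 100); enqueue [1]
  #8 pop 0: in=111 → 100 (no change)
  #9 pop 3: in=011 → 011 (no change)
  #10 pop 1: in=111 → 111 (no change)

Fixpoint:
  val[0] = 100
  val[1] = 111
  val[2] = 101
  val[3] = 011
  val[4] = 011
  val[5] = 110
  val[6] = 111

111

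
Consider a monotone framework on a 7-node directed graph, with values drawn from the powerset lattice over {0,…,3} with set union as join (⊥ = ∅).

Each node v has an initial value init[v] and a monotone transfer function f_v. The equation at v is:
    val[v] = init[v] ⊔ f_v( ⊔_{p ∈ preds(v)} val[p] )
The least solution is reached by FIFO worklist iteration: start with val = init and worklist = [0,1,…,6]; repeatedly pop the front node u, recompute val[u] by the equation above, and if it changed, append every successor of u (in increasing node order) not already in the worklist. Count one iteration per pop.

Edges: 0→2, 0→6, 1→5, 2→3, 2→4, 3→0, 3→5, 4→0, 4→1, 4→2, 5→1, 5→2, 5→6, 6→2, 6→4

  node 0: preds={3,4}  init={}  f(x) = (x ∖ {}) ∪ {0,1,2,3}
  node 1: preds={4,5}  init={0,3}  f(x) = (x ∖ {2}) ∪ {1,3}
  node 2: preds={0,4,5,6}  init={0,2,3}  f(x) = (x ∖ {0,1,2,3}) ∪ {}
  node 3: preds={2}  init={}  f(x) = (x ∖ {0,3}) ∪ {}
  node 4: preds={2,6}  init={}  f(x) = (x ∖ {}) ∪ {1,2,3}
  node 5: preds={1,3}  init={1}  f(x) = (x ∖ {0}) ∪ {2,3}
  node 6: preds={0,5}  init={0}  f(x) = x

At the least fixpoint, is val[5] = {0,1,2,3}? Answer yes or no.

no

Trace (11 dequeues):
  [1] u=0 | in {} | out {0,1,2,3} | prev {} | push {}
  [2] u=1 | in {1} | out {0,1,3} | prev {0,3} | push {}
  [3] u=2 | in {0,1,2,3} | out {0,2,3} | ==
  [4] u=3 | in {0,2,3} | out {2} | prev {} | push {0}
  [5] u=4 | in {0,2,3} | out {0,1,2,3} | prev {} | push {1,2}
  [6] u=5 | in {0,1,2,3} | out {1,2,3} | prev {1} | push {}
  [7] u=6 | in {0,1,2,3} | out {0,1,2,3} | prev {0} | push {4}
  [8] u=0 | in {0,1,2,3} | out {0,1,2,3} | ==
  [9] u=1 | in {0,1,2,3} | out {0,1,3} | ==
  [10] u=2 | in {0,1,2,3} | out {0,2,3} | ==
  [11] u=4 | in {0,1,2,3} | out {0,1,2,3} | ==

Converged values:
  [0] {0,1,2,3}
  [1] {0,1,3}
  [2] {0,2,3}
  [3] {2}
  [4] {0,1,2,3}
  [5] {1,2,3}
  [6] {0,1,2,3}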